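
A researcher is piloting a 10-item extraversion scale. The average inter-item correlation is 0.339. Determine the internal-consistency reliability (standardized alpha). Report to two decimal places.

Standardized α = k·r̄ / (1 + (k−1)·r̄) = 10 × 0.339 / (1 + 9 × 0.339)
  = 3.3900 / 4.0510 = 0.84

α = 0.84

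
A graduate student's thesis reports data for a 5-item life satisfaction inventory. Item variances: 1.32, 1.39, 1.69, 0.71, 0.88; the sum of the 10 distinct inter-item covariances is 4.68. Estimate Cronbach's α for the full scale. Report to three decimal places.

Σσ²ᵢ = 1.32 + 1.39 + 1.69 + 0.71 + 0.88 = 5.99
Sum of distinct covariances = 4.68
total variance = Σσ²ᵢ + 2·Σcov = 5.99 + 2 × 4.68 = 15.35
α = (5/4)·(1 − 5.99/15.35) = 0.762

Cronbach's α = 0.762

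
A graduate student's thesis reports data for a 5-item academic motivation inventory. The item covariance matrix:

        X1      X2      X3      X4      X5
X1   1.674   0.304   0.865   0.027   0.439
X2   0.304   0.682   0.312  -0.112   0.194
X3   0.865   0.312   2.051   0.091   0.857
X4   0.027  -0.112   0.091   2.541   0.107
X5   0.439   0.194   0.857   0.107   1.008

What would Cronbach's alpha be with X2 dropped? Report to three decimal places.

α = 0.528

Remaining items: X1, X3, X4, X5 (k = 4).
Σσᵢ² = 1.674 + 2.051 + 2.541 + 1.008 = 7.274
Var(T) = 7.274 + 2 × 2.386 = 12.046
α (item deleted) = (4/3)·(1 − 7.274/12.046) = 0.528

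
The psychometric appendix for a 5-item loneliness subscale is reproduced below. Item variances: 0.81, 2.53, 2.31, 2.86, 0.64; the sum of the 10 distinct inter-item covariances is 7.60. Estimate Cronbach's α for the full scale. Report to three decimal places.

Σσ²ᵢ = 0.81 + 2.53 + 2.31 + 2.86 + 0.64 = 9.15
Sum of distinct covariances = 7.60
Var(T) = Σσ²ᵢ + 2·Σcov = 9.15 + 2 × 7.60 = 24.35
α = (5/4)·(1 − 9.15/24.35) = 0.780

α = 0.780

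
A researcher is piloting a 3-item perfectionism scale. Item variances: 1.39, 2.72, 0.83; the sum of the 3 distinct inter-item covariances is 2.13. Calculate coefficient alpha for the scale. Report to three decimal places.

sum of item variances = 1.39 + 2.72 + 0.83 = 4.94
Sum of distinct covariances = 2.13
Var(T) = sum of item variances + 2·Σcov = 4.94 + 2 × 2.13 = 9.20
α = (3/2)·(1 − 4.94/9.20) = 0.695

α = 0.695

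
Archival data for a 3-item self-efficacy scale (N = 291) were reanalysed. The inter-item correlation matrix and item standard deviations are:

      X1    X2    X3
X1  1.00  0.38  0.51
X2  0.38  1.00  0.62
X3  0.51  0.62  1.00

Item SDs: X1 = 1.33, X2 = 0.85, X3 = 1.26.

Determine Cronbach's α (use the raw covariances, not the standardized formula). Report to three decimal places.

Σσ²ᵢ = 1.33² + 0.85² + 1.26² = 4.0790
Covariances σ_ij = r_ij · s_i · s_j:
  σ(X1,X2) = 0.38 × 1.33 × 0.85 = 0.4296
  σ(X1,X3) = 0.51 × 1.33 × 1.26 = 0.8547
  σ(X2,X3) = 0.62 × 0.85 × 1.26 = 0.6640
σ²_T = Σσ²ᵢ + 2·Σσ_ij = 4.0790 + 2 × 1.9483 = 7.9756
α = (3/2)·(1 − 4.0790/7.9756) = 0.733

α = 0.733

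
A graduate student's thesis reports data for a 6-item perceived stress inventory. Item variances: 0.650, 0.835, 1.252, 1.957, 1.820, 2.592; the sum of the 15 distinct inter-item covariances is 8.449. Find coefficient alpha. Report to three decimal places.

α = 0.780

ΣVar(i) = 0.650 + 0.835 + 1.252 + 1.957 + 1.820 + 2.592 = 9.106
Sum of distinct covariances = 8.449
total variance = ΣVar(i) + 2·Σcov = 9.106 + 2 × 8.449 = 26.004
α = (6/5)·(1 − 9.106/26.004) = 0.780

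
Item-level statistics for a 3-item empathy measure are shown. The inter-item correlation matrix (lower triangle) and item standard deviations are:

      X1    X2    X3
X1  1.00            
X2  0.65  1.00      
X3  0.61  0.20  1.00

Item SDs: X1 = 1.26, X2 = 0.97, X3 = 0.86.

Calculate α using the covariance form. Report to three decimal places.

α = 0.747

Σσ²ᵢ = 1.26² + 0.97² + 0.86² = 3.2681
Covariances σ_ij = r_ij · s_i · s_j:
  σ(X1,X2) = 0.65 × 1.26 × 0.97 = 0.7944
  σ(X1,X3) = 0.61 × 1.26 × 0.86 = 0.6610
  σ(X2,X3) = 0.20 × 0.97 × 0.86 = 0.1668
σ²_T = Σσ²ᵢ + 2·Σσ_ij = 3.2681 + 2 × 1.6222 = 6.5125
α = (3/2)·(1 − 3.2681/6.5125) = 0.747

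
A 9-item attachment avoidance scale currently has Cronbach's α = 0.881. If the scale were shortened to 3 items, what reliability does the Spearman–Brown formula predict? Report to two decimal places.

predicted reliability = 0.71

Length factor m = 3/9 = 0.3333
α' = m·α / (1 − (1−m)·α)
   = 3/9 × 0.881 / (1 − (1 − 3/9) × 0.881)
   = 0.2937 / 0.4127 = 0.71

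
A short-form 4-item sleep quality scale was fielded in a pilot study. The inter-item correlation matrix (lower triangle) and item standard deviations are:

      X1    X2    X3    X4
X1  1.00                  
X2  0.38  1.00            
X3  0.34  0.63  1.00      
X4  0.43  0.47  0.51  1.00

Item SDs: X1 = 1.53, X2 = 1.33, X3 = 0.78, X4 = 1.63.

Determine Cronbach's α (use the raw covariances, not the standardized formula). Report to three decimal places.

Σσ²ᵢ = 1.53² + 1.33² + 0.78² + 1.63² = 7.3751
Covariances σ_ij = r_ij · s_i · s_j:
  σ(X1,X2) = 0.38 × 1.53 × 1.33 = 0.7733
  σ(X1,X3) = 0.34 × 1.53 × 0.78 = 0.4058
  σ(X1,X4) = 0.43 × 1.53 × 1.63 = 1.0724
  σ(X2,X3) = 0.63 × 1.33 × 0.78 = 0.6536
  σ(X2,X4) = 0.47 × 1.33 × 1.63 = 1.0189
  σ(X3,X4) = 0.51 × 0.78 × 1.63 = 0.6484
σ²_T = Σσ²ᵢ + 2·Σσ_ij = 7.3751 + 2 × 4.5724 = 16.5199
α = (4/3)·(1 − 7.3751/16.5199) = 0.738

α = 0.738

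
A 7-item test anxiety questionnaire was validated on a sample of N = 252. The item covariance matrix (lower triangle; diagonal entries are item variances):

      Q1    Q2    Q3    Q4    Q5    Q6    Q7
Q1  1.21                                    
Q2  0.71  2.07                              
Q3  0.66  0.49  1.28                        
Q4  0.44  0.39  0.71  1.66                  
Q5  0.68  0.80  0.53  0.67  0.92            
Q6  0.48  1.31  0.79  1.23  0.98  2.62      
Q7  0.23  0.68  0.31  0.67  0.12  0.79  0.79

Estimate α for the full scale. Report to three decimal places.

α = 0.842

sum of item variances = 1.21 + 2.07 + 1.28 + 1.66 + 0.92 + 2.62 + 0.79 = 10.55
Sum of the distinct covariances = 13.67
σ²_T = 10.55 + 2 × 13.67 = 37.89
α = (k/(k−1))·(1 − sum of item variances/σ²_T) = (7/6)·(1 − 10.55/37.89) = 0.842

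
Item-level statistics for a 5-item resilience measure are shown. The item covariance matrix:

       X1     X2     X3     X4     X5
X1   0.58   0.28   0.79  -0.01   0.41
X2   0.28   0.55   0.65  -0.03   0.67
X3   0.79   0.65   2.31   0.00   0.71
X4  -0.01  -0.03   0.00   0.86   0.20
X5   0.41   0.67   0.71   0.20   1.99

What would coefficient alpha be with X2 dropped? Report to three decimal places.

α = 0.563

Remaining items: X1, X3, X4, X5 (k = 4).
Σσ²ᵢ = 0.58 + 2.31 + 0.86 + 1.99 = 5.74
total variance = 5.74 + 2 × 2.10 = 9.94
α (item deleted) = (4/3)·(1 − 5.74/9.94) = 0.563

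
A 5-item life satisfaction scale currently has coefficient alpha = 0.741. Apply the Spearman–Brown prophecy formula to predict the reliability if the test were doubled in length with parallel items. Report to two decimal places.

predicted reliability = 0.85

Length factor m = 2
α' = m·α / (1 + (m−1)·α)
   = 2 × 0.741 / (1 + (2 − 1) × 0.741)
   = 1.4820 / 1.7410 = 0.85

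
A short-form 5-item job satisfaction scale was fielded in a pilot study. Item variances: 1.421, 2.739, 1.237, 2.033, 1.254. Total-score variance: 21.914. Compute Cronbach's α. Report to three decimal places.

α = 0.755

sum of item variances = 1.421 + 2.739 + 1.237 + 2.033 + 1.254 = 8.684
α = (k/(k−1))·(1 − sum of item variances/total variance) = (5/4)·(1 − 8.684/21.914) = 0.755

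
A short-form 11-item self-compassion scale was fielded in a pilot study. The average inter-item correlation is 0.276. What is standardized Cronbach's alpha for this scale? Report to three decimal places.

α = 0.807

Standardized α = k·r̄ / (1 + (k−1)·r̄) = 11 × 0.276 / (1 + 10 × 0.276)
  = 3.0360 / 3.7600 = 0.807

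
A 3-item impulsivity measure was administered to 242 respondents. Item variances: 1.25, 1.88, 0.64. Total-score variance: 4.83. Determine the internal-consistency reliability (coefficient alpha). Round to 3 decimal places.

Σσ²ᵢ = 1.25 + 1.88 + 0.64 = 3.77
α = (k/(k−1))·(1 − Σσ²ᵢ/σ²_total) = (3/2)·(1 − 3.77/4.83) = 0.329

α = 0.329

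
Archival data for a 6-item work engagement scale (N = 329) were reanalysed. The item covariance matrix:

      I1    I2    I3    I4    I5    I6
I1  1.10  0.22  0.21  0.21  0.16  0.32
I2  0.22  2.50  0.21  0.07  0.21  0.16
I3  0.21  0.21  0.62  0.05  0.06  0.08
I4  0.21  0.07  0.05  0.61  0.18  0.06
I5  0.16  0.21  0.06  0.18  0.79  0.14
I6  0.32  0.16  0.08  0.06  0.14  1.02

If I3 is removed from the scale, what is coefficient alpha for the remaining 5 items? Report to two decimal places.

Remaining items: I1, I2, I4, I5, I6 (k = 5).
Σσᵢ² = 1.10 + 2.50 + 0.61 + 0.79 + 1.02 = 6.02
Var(T) = 6.02 + 2 × 1.73 = 9.48
α (item deleted) = (5/4)·(1 − 6.02/9.48) = 0.46

coefficient alpha = 0.46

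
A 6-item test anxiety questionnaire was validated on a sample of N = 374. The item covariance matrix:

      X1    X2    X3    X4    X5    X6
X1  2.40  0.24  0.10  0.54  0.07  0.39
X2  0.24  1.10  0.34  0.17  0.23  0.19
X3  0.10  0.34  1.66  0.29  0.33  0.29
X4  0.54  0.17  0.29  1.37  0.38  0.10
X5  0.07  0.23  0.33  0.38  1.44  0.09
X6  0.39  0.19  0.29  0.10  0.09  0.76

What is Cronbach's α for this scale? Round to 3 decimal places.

Cronbach's α = 0.555

Σσᵢ² = 2.40 + 1.10 + 1.66 + 1.37 + 1.44 + 0.76 = 8.73
Sum of the distinct covariances = 3.75
σ²_T = 8.73 + 2 × 3.75 = 16.23
α = (k/(k−1))·(1 − Σσᵢ²/σ²_T) = (6/5)·(1 − 8.73/16.23) = 0.555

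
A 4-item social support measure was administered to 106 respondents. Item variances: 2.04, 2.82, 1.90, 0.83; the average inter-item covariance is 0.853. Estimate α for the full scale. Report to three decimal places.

α = 0.766

Σσ²ᵢ = 2.04 + 2.82 + 1.90 + 0.83 = 7.59
Sum of the 6 distinct covariances = 6 × 0.853 = 5.118
Var(T) = Σσ²ᵢ + 2·Σcov = 7.59 + 2 × 5.118 = 17.826
α = (4/3)·(1 − 7.59/17.826) = 0.766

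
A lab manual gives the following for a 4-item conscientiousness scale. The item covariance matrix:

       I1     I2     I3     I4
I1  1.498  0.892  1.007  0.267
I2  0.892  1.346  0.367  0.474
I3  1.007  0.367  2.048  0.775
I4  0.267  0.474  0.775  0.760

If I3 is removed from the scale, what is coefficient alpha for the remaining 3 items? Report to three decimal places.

Remaining items: I1, I2, I4 (k = 3).
sum of item variances = 1.498 + 1.346 + 0.760 = 3.604
σ²_total = 3.604 + 2 × 1.633 = 6.870
α (item deleted) = (3/2)·(1 − 3.604/6.870) = 0.713

coefficient alpha = 0.713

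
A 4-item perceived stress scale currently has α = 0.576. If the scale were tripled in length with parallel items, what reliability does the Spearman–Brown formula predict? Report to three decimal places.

Length factor m = 3
α' = m·α / (1 + (m−1)·α)
   = 3 × 0.576 / (1 + (3 − 1) × 0.576)
   = 1.7280 / 2.1520 = 0.803

predicted reliability = 0.803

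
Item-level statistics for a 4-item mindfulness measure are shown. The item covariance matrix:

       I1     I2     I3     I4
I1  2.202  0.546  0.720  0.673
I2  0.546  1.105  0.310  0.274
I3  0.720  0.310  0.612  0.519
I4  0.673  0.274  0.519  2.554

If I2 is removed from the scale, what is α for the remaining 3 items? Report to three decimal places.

α = 0.624

Remaining items: I1, I3, I4 (k = 3).
Σσᵢ² = 2.202 + 0.612 + 2.554 = 5.368
σ²_T = 5.368 + 2 × 1.912 = 9.192
α (item deleted) = (3/2)·(1 − 5.368/9.192) = 0.624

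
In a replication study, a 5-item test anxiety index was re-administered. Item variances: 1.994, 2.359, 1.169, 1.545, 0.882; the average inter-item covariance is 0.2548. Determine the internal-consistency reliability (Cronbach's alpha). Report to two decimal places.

ΣVar(i) = 1.994 + 2.359 + 1.169 + 1.545 + 0.882 = 7.949
Sum of the 10 distinct covariances = 10 × 0.2548 = 2.5480
σ²_total = ΣVar(i) + 2·Σcov = 7.949 + 2 × 2.5480 = 13.0450
α = (5/4)·(1 − 7.949/13.0450) = 0.49

Cronbach's alpha = 0.49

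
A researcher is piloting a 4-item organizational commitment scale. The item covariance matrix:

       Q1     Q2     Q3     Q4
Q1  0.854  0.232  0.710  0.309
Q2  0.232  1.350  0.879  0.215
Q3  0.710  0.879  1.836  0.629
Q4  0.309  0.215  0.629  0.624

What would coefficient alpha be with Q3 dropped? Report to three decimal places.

coefficient alpha = 0.523

Remaining items: Q1, Q2, Q4 (k = 3).
Σσ²ᵢ = 0.854 + 1.350 + 0.624 = 2.828
σ²_T = 2.828 + 2 × 0.756 = 4.340
α (item deleted) = (3/2)·(1 − 2.828/4.340) = 0.523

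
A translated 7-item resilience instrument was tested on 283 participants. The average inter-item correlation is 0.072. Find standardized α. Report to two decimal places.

standardized α = 0.35

Standardized α = k·r̄ / (1 + (k−1)·r̄) = 7 × 0.072 / (1 + 6 × 0.072)
  = 0.5040 / 1.4320 = 0.35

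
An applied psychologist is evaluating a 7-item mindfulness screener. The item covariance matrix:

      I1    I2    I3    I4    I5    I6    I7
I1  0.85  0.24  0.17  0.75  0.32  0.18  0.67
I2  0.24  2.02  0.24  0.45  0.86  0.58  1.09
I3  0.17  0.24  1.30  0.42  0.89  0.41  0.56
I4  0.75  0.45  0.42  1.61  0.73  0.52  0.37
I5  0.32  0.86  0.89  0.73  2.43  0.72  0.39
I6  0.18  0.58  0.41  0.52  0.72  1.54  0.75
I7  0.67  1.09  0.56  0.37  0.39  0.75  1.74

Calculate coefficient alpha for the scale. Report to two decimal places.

Σσ²ᵢ = 0.85 + 2.02 + 1.30 + 1.61 + 2.43 + 1.54 + 1.74 = 11.49
Sum of the distinct covariances = 11.31
Var(T) = 11.49 + 2 × 11.31 = 34.11
α = (k/(k−1))·(1 − Σσ²ᵢ/Var(T)) = (7/6)·(1 − 11.49/34.11) = 0.77

α = 0.77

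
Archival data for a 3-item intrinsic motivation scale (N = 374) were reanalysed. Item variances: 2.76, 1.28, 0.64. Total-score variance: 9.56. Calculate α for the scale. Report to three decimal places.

ΣVar(i) = 2.76 + 1.28 + 0.64 = 4.68
α = (k/(k−1))·(1 − ΣVar(i)/σ²_T) = (3/2)·(1 − 4.68/9.56) = 0.766

α = 0.766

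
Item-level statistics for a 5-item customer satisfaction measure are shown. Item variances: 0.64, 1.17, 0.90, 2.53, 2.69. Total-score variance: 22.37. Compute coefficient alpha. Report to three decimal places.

Σσᵢ² = 0.64 + 1.17 + 0.90 + 2.53 + 2.69 = 7.93
α = (k/(k−1))·(1 − Σσᵢ²/Var(T)) = (5/4)·(1 − 7.93/22.37) = 0.807

α = 0.807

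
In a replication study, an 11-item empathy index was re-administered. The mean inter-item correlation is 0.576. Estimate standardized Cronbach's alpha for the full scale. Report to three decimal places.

standardized Cronbach's alpha = 0.937

Standardized α = k·r̄ / (1 + (k−1)·r̄) = 11 × 0.576 / (1 + 10 × 0.576)
  = 6.3360 / 6.7600 = 0.937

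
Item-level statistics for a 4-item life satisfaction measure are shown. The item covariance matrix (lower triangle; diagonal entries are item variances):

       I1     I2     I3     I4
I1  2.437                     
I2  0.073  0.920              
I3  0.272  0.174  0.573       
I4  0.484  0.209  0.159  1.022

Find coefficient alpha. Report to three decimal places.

coefficient alpha = 0.475

Σσᵢ² = 2.437 + 0.920 + 0.573 + 1.022 = 4.952
Σ_{i<j} σ_ij = 1.371
σ²_T = 4.952 + 2 × 1.371 = 7.694
α = (k/(k−1))·(1 − Σσᵢ²/σ²_T) = (4/3)·(1 − 4.952/7.694) = 0.475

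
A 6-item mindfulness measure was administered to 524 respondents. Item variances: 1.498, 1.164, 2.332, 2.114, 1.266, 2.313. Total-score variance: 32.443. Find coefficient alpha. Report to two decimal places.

ΣVar(i) = 1.498 + 1.164 + 2.332 + 2.114 + 1.266 + 2.313 = 10.687
α = (k/(k−1))·(1 − ΣVar(i)/σ²_total) = (6/5)·(1 − 10.687/32.443) = 0.80

α = 0.80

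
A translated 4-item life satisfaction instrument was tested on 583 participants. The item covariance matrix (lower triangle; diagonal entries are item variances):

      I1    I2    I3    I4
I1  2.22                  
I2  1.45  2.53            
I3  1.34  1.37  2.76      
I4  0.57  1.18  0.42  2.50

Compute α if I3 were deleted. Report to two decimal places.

α = 0.70

Remaining items: I1, I2, I4 (k = 3).
ΣVar(i) = 2.22 + 2.53 + 2.50 = 7.25
σ²_T = 7.25 + 2 × 3.20 = 13.65
α (item deleted) = (3/2)·(1 − 7.25/13.65) = 0.70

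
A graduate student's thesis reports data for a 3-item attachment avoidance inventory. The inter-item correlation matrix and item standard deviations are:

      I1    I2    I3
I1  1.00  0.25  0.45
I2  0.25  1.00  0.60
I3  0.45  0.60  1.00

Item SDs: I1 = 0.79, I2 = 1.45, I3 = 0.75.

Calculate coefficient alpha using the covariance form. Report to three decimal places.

coefficient alpha = 0.634

Σσ²ᵢ = 0.79² + 1.45² + 0.75² = 3.2891
Covariances σ_ij = r_ij · s_i · s_j:
  σ(I1,I2) = 0.25 × 0.79 × 1.45 = 0.2864
  σ(I1,I3) = 0.45 × 0.79 × 0.75 = 0.2666
  σ(I2,I3) = 0.60 × 1.45 × 0.75 = 0.6525
σ²_T = Σσ²ᵢ + 2·Σσ_ij = 3.2891 + 2 × 1.2055 = 5.7001
α = (3/2)·(1 − 3.2891/5.7001) = 0.634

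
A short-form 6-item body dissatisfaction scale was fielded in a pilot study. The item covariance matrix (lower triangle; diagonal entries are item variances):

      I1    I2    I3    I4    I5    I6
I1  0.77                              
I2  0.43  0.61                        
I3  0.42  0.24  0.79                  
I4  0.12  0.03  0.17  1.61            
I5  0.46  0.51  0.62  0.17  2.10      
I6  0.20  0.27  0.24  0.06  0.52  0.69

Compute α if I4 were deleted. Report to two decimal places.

α = 0.76

Remaining items: I1, I2, I3, I5, I6 (k = 5).
Σσᵢ² = 0.77 + 0.61 + 0.79 + 2.10 + 0.69 = 4.96
Var(T) = 4.96 + 2 × 3.91 = 12.78
α (item deleted) = (5/4)·(1 − 4.96/12.78) = 0.76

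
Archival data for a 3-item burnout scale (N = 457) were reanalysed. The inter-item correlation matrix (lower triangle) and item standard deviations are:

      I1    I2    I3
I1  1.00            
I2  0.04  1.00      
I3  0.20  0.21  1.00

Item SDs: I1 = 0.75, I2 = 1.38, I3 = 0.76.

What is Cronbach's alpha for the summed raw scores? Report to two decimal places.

Σσ²ᵢ = 0.75² + 1.38² + 0.76² = 3.0445
Covariances σ_ij = r_ij · s_i · s_j:
  σ(I1,I2) = 0.04 × 0.75 × 1.38 = 0.0414
  σ(I1,I3) = 0.20 × 0.75 × 0.76 = 0.1140
  σ(I2,I3) = 0.21 × 1.38 × 0.76 = 0.2202
σ²_T = Σσ²ᵢ + 2·Σσ_ij = 3.0445 + 2 × 0.3756 = 3.7957
α = (3/2)·(1 − 3.0445/3.7957) = 0.30

Cronbach's alpha = 0.30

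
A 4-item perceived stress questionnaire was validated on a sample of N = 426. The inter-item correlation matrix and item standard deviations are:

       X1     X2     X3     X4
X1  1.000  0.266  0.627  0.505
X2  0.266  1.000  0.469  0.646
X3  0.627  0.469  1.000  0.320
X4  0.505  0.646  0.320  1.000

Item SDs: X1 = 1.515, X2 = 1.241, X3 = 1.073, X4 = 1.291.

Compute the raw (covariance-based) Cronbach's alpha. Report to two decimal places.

Σσ²ᵢ = 1.515² + 1.241² + 1.073² + 1.291² = 6.6533
Covariances σ_ij = r_ij · s_i · s_j:
  σ(X1,X2) = 0.266 × 1.515 × 1.241 = 0.5001
  σ(X1,X3) = 0.627 × 1.515 × 1.073 = 1.0192
  σ(X1,X4) = 0.505 × 1.515 × 1.291 = 0.9877
  σ(X2,X3) = 0.469 × 1.241 × 1.073 = 0.6245
  σ(X2,X4) = 0.646 × 1.241 × 1.291 = 1.0350
  σ(X3,X4) = 0.320 × 1.073 × 1.291 = 0.4433
σ²_T = Σσ²ᵢ + 2·Σσ_ij = 6.6533 + 2 × 4.6098 = 15.8729
α = (4/3)·(1 − 6.6533/15.8729) = 0.77

Cronbach's alpha = 0.77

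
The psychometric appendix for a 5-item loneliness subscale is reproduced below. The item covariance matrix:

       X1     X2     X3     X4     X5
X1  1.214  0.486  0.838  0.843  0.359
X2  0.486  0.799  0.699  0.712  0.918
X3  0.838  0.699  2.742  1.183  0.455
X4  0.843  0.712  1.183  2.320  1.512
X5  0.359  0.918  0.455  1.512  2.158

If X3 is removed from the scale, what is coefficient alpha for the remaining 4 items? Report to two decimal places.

α = 0.80

Remaining items: X1, X2, X4, X5 (k = 4).
Σσᵢ² = 1.214 + 0.799 + 2.320 + 2.158 = 6.491
total variance = 6.491 + 2 × 4.830 = 16.151
α (item deleted) = (4/3)·(1 − 6.491/16.151) = 0.80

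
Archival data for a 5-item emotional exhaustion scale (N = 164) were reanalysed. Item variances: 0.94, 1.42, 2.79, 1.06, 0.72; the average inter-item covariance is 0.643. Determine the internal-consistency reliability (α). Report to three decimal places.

Σσ²ᵢ = 0.94 + 1.42 + 2.79 + 1.06 + 0.72 = 6.93
Sum of the 10 distinct covariances = 10 × 0.643 = 6.430
σ²_total = Σσ²ᵢ + 2·Σcov = 6.93 + 2 × 6.430 = 19.790
α = (5/4)·(1 − 6.93/19.790) = 0.812

α = 0.812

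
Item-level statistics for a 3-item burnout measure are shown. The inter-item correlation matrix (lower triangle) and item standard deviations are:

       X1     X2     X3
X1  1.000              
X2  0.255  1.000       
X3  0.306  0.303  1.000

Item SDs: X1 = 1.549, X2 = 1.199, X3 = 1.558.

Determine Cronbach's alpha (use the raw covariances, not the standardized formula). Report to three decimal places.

Σσ²ᵢ = 1.549² + 1.199² + 1.558² = 6.2644
Covariances σ_ij = r_ij · s_i · s_j:
  σ(X1,X2) = 0.255 × 1.549 × 1.199 = 0.4736
  σ(X1,X3) = 0.306 × 1.549 × 1.558 = 0.7385
  σ(X2,X3) = 0.303 × 1.199 × 1.558 = 0.5660
σ²_T = Σσ²ᵢ + 2·Σσ_ij = 6.2644 + 2 × 1.7781 = 9.8206
α = (3/2)·(1 − 6.2644/9.8206) = 0.543

α = 0.543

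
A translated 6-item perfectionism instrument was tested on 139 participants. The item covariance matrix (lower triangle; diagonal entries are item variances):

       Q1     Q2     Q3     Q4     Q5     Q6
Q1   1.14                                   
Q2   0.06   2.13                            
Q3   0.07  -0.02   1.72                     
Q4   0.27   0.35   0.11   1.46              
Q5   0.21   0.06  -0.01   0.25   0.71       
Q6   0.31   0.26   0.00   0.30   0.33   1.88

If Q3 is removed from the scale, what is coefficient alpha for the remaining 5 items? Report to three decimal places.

coefficient alpha = 0.495

Remaining items: Q1, Q2, Q4, Q5, Q6 (k = 5).
sum of item variances = 1.14 + 2.13 + 1.46 + 0.71 + 1.88 = 7.32
σ²_total = 7.32 + 2 × 2.40 = 12.12
α (item deleted) = (5/4)·(1 − 7.32/12.12) = 0.495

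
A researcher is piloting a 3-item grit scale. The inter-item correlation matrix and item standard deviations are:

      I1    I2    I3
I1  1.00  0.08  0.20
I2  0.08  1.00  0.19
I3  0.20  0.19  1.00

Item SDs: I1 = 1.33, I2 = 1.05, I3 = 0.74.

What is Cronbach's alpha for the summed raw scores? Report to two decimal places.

α = 0.32

Σσ²ᵢ = 1.33² + 1.05² + 0.74² = 3.4190
Covariances σ_ij = r_ij · s_i · s_j:
  σ(I1,I2) = 0.08 × 1.33 × 1.05 = 0.1117
  σ(I1,I3) = 0.20 × 1.33 × 0.74 = 0.1968
  σ(I2,I3) = 0.19 × 1.05 × 0.74 = 0.1476
σ²_T = Σσ²ᵢ + 2·Σσ_ij = 3.4190 + 2 × 0.4561 = 4.3312
α = (3/2)·(1 − 3.4190/4.3312) = 0.32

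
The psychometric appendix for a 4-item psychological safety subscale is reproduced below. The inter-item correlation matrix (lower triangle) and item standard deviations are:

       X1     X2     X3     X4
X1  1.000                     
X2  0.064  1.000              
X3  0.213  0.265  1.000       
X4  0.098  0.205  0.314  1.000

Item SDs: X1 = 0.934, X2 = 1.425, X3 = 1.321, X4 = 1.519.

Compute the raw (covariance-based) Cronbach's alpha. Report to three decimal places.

Σσ²ᵢ = 0.934² + 1.425² + 1.321² + 1.519² = 6.9554
Covariances σ_ij = r_ij · s_i · s_j:
  σ(X1,X2) = 0.064 × 0.934 × 1.425 = 0.0852
  σ(X1,X3) = 0.213 × 0.934 × 1.321 = 0.2628
  σ(X1,X4) = 0.098 × 0.934 × 1.519 = 0.1390
  σ(X2,X3) = 0.265 × 1.425 × 1.321 = 0.4988
  σ(X2,X4) = 0.205 × 1.425 × 1.519 = 0.4437
  σ(X3,X4) = 0.314 × 1.321 × 1.519 = 0.6301
σ²_T = Σσ²ᵢ + 2·Σσ_ij = 6.9554 + 2 × 2.0596 = 11.0746
α = (4/3)·(1 − 6.9554/11.0746) = 0.496

α = 0.496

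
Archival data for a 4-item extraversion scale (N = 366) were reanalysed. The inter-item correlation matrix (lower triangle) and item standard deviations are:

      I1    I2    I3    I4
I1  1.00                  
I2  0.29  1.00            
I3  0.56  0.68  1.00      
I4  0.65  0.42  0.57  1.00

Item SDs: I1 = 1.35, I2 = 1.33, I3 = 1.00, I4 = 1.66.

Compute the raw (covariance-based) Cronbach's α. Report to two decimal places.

α = 0.80

Σσ²ᵢ = 1.35² + 1.33² + 1.00² + 1.66² = 7.3470
Covariances σ_ij = r_ij · s_i · s_j:
  σ(I1,I2) = 0.29 × 1.35 × 1.33 = 0.5207
  σ(I1,I3) = 0.56 × 1.35 × 1.00 = 0.7560
  σ(I1,I4) = 0.65 × 1.35 × 1.66 = 1.4567
  σ(I2,I3) = 0.68 × 1.33 × 1.00 = 0.9044
  σ(I2,I4) = 0.42 × 1.33 × 1.66 = 0.9273
  σ(I3,I4) = 0.57 × 1.00 × 1.66 = 0.9462
σ²_T = Σσ²ᵢ + 2·Σσ_ij = 7.3470 + 2 × 5.5113 = 18.3696
α = (4/3)·(1 − 7.3470/18.3696) = 0.80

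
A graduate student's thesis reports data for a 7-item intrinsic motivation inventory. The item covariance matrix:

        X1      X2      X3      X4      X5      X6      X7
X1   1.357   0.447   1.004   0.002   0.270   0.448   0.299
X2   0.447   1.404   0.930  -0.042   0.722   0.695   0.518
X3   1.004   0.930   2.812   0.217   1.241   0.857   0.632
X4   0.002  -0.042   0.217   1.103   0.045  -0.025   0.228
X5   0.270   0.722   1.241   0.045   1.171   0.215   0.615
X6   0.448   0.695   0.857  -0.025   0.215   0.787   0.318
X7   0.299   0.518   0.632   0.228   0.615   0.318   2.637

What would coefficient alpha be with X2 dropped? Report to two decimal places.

α = 0.68

Remaining items: X1, X3, X4, X5, X6, X7 (k = 6).
sum of item variances = 1.357 + 2.812 + 1.103 + 1.171 + 0.787 + 2.637 = 9.867
total variance = 9.867 + 2 × 6.366 = 22.599
α (item deleted) = (6/5)·(1 − 9.867/22.599) = 0.68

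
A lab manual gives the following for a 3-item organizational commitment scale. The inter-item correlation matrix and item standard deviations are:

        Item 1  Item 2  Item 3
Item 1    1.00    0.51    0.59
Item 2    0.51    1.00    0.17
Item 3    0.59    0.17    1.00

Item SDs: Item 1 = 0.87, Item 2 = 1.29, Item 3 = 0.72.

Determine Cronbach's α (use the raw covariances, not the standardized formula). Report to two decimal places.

Σσ²ᵢ = 0.87² + 1.29² + 0.72² = 2.9394
Covariances σ_ij = r_ij · s_i · s_j:
  σ(Item 1,Item 2) = 0.51 × 0.87 × 1.29 = 0.5724
  σ(Item 1,Item 3) = 0.59 × 0.87 × 0.72 = 0.3696
  σ(Item 2,Item 3) = 0.17 × 1.29 × 0.72 = 0.1579
σ²_T = Σσ²ᵢ + 2·Σσ_ij = 2.9394 + 2 × 1.0999 = 5.1392
α = (3/2)·(1 − 2.9394/5.1392) = 0.64

α = 0.64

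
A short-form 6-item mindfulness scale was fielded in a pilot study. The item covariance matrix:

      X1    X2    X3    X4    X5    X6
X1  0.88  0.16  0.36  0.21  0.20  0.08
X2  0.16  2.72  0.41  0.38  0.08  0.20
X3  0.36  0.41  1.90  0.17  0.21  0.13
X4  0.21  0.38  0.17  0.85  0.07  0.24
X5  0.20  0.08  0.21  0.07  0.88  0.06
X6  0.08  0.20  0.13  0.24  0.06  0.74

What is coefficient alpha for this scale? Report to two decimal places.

Σσᵢ² = 0.88 + 2.72 + 1.90 + 0.85 + 0.88 + 0.74 = 7.97
Sum of the distinct covariances = 2.96
σ²_T = 7.97 + 2 × 2.96 = 13.89
α = (k/(k−1))·(1 − Σσᵢ²/σ²_T) = (6/5)·(1 − 7.97/13.89) = 0.51

α = 0.51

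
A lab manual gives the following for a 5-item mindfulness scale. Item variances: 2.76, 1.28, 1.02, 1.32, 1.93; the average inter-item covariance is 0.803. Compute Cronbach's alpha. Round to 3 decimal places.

Cronbach's alpha = 0.824

ΣVar(i) = 2.76 + 1.28 + 1.02 + 1.32 + 1.93 = 8.31
Sum of the 10 distinct covariances = 10 × 0.803 = 8.030
σ²_total = ΣVar(i) + 2·Σcov = 8.31 + 2 × 8.030 = 24.370
α = (5/4)·(1 − 8.31/24.370) = 0.824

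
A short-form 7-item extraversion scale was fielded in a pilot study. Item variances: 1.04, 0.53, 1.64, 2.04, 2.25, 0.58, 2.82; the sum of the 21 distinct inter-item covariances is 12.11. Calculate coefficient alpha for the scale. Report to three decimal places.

α = 0.805

Σσ²ᵢ = 1.04 + 0.53 + 1.64 + 2.04 + 2.25 + 0.58 + 2.82 = 10.90
Sum of distinct covariances = 12.11
total variance = Σσ²ᵢ + 2·Σcov = 10.90 + 2 × 12.11 = 35.12
α = (7/6)·(1 − 10.90/35.12) = 0.805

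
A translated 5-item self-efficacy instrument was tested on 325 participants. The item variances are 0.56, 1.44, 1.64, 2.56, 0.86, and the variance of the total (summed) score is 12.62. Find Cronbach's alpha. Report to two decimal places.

α = 0.55

ΣVar(i) = 0.56 + 1.44 + 1.64 + 2.56 + 0.86 = 7.06
α = (k/(k−1))·(1 − ΣVar(i)/σ²_T) = (5/4)·(1 − 7.06/12.62) = 0.55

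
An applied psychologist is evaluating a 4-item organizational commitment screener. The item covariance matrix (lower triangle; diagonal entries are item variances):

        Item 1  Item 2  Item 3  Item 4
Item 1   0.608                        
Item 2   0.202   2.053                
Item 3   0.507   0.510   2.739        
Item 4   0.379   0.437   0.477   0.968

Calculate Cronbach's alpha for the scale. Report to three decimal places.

sum of item variances = 0.608 + 2.053 + 2.739 + 0.968 = 6.368
Sum of off-diagonal covariances = 2.512
σ²_total = 6.368 + 2 × 2.512 = 11.392
α = (k/(k−1))·(1 − sum of item variances/σ²_total) = (4/3)·(1 − 6.368/11.392) = 0.588

α = 0.588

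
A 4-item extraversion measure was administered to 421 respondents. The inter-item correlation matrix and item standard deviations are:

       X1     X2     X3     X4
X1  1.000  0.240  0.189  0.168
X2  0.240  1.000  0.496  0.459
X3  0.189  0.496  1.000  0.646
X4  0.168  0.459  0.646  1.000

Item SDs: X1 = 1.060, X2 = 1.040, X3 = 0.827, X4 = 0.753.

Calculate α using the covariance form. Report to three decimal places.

Σσ²ᵢ = 1.060² + 1.040² + 0.827² + 0.753² = 3.4561
Covariances σ_ij = r_ij · s_i · s_j:
  σ(X1,X2) = 0.240 × 1.060 × 1.040 = 0.2646
  σ(X1,X3) = 0.189 × 1.060 × 0.827 = 0.1657
  σ(X1,X4) = 0.168 × 1.060 × 0.753 = 0.1341
  σ(X2,X3) = 0.496 × 1.040 × 0.827 = 0.4266
  σ(X2,X4) = 0.459 × 1.040 × 0.753 = 0.3595
  σ(X3,X4) = 0.646 × 0.827 × 0.753 = 0.4023
σ²_T = Σσ²ᵢ + 2·Σσ_ij = 3.4561 + 2 × 1.7528 = 6.9617
α = (4/3)·(1 − 3.4561/6.9617) = 0.671

α = 0.671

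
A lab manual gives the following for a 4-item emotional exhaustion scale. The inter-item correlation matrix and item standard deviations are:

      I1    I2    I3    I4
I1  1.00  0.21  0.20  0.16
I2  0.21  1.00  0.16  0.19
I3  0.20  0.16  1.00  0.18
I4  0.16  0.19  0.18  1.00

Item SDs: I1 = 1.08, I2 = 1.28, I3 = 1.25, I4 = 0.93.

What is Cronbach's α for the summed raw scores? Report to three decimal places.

Σσ²ᵢ = 1.08² + 1.28² + 1.25² + 0.93² = 5.2322
Covariances σ_ij = r_ij · s_i · s_j:
  σ(I1,I2) = 0.21 × 1.08 × 1.28 = 0.2903
  σ(I1,I3) = 0.20 × 1.08 × 1.25 = 0.2700
  σ(I1,I4) = 0.16 × 1.08 × 0.93 = 0.1607
  σ(I2,I3) = 0.16 × 1.28 × 1.25 = 0.2560
  σ(I2,I4) = 0.19 × 1.28 × 0.93 = 0.2262
  σ(I3,I4) = 0.18 × 1.25 × 0.93 = 0.2092
σ²_T = Σσ²ᵢ + 2·Σσ_ij = 5.2322 + 2 × 1.4124 = 8.0570
α = (4/3)·(1 − 5.2322/8.0570) = 0.467

Cronbach's α = 0.467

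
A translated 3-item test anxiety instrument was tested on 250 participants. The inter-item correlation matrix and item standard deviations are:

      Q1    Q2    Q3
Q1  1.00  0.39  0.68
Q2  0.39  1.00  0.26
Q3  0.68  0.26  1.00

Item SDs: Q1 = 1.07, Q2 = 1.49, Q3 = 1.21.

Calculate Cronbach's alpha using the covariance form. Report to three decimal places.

Σσ²ᵢ = 1.07² + 1.49² + 1.21² = 4.8291
Covariances σ_ij = r_ij · s_i · s_j:
  σ(Q1,Q2) = 0.39 × 1.07 × 1.49 = 0.6218
  σ(Q1,Q3) = 0.68 × 1.07 × 1.21 = 0.8804
  σ(Q2,Q3) = 0.26 × 1.49 × 1.21 = 0.4688
σ²_T = Σσ²ᵢ + 2·Σσ_ij = 4.8291 + 2 × 1.9710 = 8.7711
α = (3/2)·(1 − 4.8291/8.7711) = 0.674

α = 0.674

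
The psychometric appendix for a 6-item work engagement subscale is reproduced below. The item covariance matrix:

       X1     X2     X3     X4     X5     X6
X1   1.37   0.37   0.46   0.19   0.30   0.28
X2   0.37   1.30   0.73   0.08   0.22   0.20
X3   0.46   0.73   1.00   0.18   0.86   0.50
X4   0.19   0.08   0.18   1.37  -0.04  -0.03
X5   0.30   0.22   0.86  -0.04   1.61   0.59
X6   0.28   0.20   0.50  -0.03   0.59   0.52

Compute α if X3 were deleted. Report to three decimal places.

α = 0.515

Remaining items: X1, X2, X4, X5, X6 (k = 5).
ΣVar(i) = 1.37 + 1.30 + 1.37 + 1.61 + 0.52 = 6.17
Var(T) = 6.17 + 2 × 2.16 = 10.49
α (item deleted) = (5/4)·(1 − 6.17/10.49) = 0.515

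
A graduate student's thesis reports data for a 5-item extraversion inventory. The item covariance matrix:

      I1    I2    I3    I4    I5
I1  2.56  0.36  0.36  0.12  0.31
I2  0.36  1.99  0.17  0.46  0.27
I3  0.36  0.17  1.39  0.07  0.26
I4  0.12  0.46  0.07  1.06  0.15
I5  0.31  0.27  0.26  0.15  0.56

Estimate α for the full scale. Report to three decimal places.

Σσᵢ² = 2.56 + 1.99 + 1.39 + 1.06 + 0.56 = 7.56
Σ_{i<j} σ_ij = 2.53
σ²_total = 7.56 + 2 × 2.53 = 12.62
α = (k/(k−1))·(1 − Σσᵢ²/σ²_total) = (5/4)·(1 − 7.56/12.62) = 0.501

α = 0.501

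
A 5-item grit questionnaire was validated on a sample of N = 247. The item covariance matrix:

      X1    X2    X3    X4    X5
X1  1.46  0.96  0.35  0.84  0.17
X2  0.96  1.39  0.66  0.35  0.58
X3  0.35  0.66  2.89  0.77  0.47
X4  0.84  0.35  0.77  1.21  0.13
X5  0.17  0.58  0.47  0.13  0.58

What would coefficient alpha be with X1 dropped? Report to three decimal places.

Remaining items: X2, X3, X4, X5 (k = 4).
sum of item variances = 1.39 + 2.89 + 1.21 + 0.58 = 6.07
σ²_T = 6.07 + 2 × 2.96 = 11.99
α (item deleted) = (4/3)·(1 − 6.07/11.99) = 0.658

α = 0.658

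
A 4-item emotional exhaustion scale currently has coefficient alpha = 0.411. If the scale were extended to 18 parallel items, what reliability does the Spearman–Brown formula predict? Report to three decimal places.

predicted reliability = 0.758

Length factor m = 18/4 = 4.5000
α' = m·α / (1 + (m−1)·α)
   = 18/4 × 0.411 / (1 + (18/4 − 1) × 0.411)
   = 1.8495 / 2.4385 = 0.758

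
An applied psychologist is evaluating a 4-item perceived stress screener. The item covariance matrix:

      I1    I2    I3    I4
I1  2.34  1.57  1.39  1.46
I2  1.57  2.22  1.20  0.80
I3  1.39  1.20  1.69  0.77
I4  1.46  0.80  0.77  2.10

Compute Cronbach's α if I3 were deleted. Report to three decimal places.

Cronbach's α = 0.802

Remaining items: I1, I2, I4 (k = 3).
Σσ²ᵢ = 2.34 + 2.22 + 2.10 = 6.66
σ²_T = 6.66 + 2 × 3.83 = 14.32
α (item deleted) = (3/2)·(1 − 6.66/14.32) = 0.802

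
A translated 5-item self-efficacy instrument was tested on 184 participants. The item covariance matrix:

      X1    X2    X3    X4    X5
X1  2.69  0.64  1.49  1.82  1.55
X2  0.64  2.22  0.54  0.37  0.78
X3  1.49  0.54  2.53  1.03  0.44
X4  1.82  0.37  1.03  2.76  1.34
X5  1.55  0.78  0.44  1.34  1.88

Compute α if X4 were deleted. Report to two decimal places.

Remaining items: X1, X2, X3, X5 (k = 4).
Σσ²ᵢ = 2.69 + 2.22 + 2.53 + 1.88 = 9.32
total variance = 9.32 + 2 × 5.44 = 20.20
α (item deleted) = (4/3)·(1 − 9.32/20.20) = 0.72

α = 0.72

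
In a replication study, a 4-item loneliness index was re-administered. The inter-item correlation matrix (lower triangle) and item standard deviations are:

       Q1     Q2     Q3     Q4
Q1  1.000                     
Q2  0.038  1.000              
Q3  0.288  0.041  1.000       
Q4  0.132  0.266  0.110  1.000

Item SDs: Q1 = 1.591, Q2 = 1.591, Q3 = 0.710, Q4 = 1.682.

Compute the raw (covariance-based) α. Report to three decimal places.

Σσ²ᵢ = 1.591² + 1.591² + 0.710² + 1.682² = 8.3958
Covariances σ_ij = r_ij · s_i · s_j:
  σ(Q1,Q2) = 0.038 × 1.591 × 1.591 = 0.0962
  σ(Q1,Q3) = 0.288 × 1.591 × 0.710 = 0.3253
  σ(Q1,Q4) = 0.132 × 1.591 × 1.682 = 0.3532
  σ(Q2,Q3) = 0.041 × 1.591 × 0.710 = 0.0463
  σ(Q2,Q4) = 0.266 × 1.591 × 1.682 = 0.7118
  σ(Q3,Q4) = 0.110 × 0.710 × 1.682 = 0.1314
σ²_T = Σσ²ᵢ + 2·Σσ_ij = 8.3958 + 2 × 1.6642 = 11.7242
α = (4/3)·(1 − 8.3958/11.7242) = 0.379

α = 0.379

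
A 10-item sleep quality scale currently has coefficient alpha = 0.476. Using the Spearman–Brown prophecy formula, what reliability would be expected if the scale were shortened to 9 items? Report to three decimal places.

Length factor m = 9/10 = 0.9000
α' = m·α / (1 − (1−m)·α)
   = 9/10 × 0.476 / (1 − (1 − 9/10) × 0.476)
   = 0.4284 / 0.9524 = 0.450

predicted reliability = 0.450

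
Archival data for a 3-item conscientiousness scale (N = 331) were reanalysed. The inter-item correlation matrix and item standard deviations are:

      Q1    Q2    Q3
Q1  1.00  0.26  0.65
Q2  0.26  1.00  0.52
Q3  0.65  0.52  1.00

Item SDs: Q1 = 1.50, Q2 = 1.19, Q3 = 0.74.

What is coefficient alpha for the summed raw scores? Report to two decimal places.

coefficient alpha = 0.66

Σσ²ᵢ = 1.50² + 1.19² + 0.74² = 4.2137
Covariances σ_ij = r_ij · s_i · s_j:
  σ(Q1,Q2) = 0.26 × 1.50 × 1.19 = 0.4641
  σ(Q1,Q3) = 0.65 × 1.50 × 0.74 = 0.7215
  σ(Q2,Q3) = 0.52 × 1.19 × 0.74 = 0.4579
σ²_T = Σσ²ᵢ + 2·Σσ_ij = 4.2137 + 2 × 1.6435 = 7.5007
α = (3/2)·(1 − 4.2137/7.5007) = 0.66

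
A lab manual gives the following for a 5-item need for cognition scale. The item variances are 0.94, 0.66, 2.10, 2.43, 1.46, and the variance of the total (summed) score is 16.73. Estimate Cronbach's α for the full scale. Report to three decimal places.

sum of item variances = 0.94 + 0.66 + 2.10 + 2.43 + 1.46 = 7.59
α = (k/(k−1))·(1 − sum of item variances/σ²_T) = (5/4)·(1 − 7.59/16.73) = 0.683

Cronbach's α = 0.683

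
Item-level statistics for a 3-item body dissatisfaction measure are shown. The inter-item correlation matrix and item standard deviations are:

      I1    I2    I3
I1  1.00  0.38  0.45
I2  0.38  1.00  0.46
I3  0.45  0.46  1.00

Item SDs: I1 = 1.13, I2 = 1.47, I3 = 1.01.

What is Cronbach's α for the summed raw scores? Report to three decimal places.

Σσ²ᵢ = 1.13² + 1.47² + 1.01² = 4.4579
Covariances σ_ij = r_ij · s_i · s_j:
  σ(I1,I2) = 0.38 × 1.13 × 1.47 = 0.6312
  σ(I1,I3) = 0.45 × 1.13 × 1.01 = 0.5136
  σ(I2,I3) = 0.46 × 1.47 × 1.01 = 0.6830
σ²_T = Σσ²ᵢ + 2·Σσ_ij = 4.4579 + 2 × 1.8278 = 8.1135
α = (3/2)·(1 − 4.4579/8.1135) = 0.676

α = 0.676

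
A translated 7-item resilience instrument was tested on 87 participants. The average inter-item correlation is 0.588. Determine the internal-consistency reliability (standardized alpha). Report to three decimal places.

α = 0.909

Standardized α = k·r̄ / (1 + (k−1)·r̄) = 7 × 0.588 / (1 + 6 × 0.588)
  = 4.1160 / 4.5280 = 0.909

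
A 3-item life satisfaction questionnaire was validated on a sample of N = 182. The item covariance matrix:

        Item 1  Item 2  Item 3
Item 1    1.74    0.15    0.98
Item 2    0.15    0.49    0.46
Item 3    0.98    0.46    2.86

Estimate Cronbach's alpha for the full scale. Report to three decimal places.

α = 0.577

Σσᵢ² = 1.74 + 0.49 + 2.86 = 5.09
Σ_{i<j} σ_ij = 1.59
σ²_T = 5.09 + 2 × 1.59 = 8.27
α = (k/(k−1))·(1 − Σσᵢ²/σ²_T) = (3/2)·(1 − 5.09/8.27) = 0.577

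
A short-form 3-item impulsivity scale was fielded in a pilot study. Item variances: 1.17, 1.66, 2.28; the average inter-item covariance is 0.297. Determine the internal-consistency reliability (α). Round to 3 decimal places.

Σσᵢ² = 1.17 + 1.66 + 2.28 = 5.11
Sum of the 3 distinct covariances = 3 × 0.297 = 0.891
Var(T) = Σσᵢ² + 2·Σcov = 5.11 + 2 × 0.891 = 6.892
α = (3/2)·(1 − 5.11/6.892) = 0.388

α = 0.388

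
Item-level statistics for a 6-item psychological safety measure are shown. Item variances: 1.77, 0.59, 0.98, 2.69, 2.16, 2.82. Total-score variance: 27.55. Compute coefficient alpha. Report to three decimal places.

α = 0.720

ΣVar(i) = 1.77 + 0.59 + 0.98 + 2.69 + 2.16 + 2.82 = 11.01
α = (k/(k−1))·(1 − ΣVar(i)/Var(T)) = (6/5)·(1 − 11.01/27.55) = 0.720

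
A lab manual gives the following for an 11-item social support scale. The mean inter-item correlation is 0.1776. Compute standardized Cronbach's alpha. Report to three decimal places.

standardized Cronbach's alpha = 0.704

Standardized α = k·r̄ / (1 + (k−1)·r̄) = 11 × 0.1776 / (1 + 10 × 0.1776)
  = 1.9536 / 2.7760 = 0.704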